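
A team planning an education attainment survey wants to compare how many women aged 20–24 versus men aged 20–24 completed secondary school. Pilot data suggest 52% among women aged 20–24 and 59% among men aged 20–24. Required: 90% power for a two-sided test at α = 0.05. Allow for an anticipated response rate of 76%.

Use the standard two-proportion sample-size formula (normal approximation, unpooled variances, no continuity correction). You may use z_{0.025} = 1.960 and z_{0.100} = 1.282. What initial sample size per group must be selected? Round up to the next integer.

n = (z_{α/2} + z_β)² · [p₁(1−p₁) + p₂(1−p₂)] / (p₁ − p₂)²
  = (1.960 + 1.282)² · (0.52·0.48 + 0.59·0.41) / (-0.07)²
  = (3.242)² · (0.2496 + 0.2419) / 0.0049
  = 10.5106 · 0.4915 / 0.0049
  = 1054.27
Adjust for 76% response: 1054.27 / 0.76 = 1387.20.
Round up → n = 1388 per group.

n = 1388 per group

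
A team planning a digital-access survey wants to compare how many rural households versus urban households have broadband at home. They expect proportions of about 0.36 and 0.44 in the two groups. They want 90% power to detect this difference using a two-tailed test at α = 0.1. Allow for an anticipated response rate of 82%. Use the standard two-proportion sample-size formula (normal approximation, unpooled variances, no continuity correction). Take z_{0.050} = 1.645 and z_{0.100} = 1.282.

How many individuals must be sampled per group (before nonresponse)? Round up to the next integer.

n = 779 per group

n = (z_{α/2} + z_β)² · [p₁(1−p₁) + p₂(1−p₂)] / (p₁ − p₂)²
  = (1.645 + 1.282)² · (0.36·0.64 + 0.44·0.56) / (-0.08)²
  = (2.927)² · (0.2304 + 0.2464) / 0.0064
  = 8.5673 · 0.4768 / 0.0064
  = 638.27
Adjust for 82% response: 638.27 / 0.82 = 778.37.
Round up → n = 779 per group.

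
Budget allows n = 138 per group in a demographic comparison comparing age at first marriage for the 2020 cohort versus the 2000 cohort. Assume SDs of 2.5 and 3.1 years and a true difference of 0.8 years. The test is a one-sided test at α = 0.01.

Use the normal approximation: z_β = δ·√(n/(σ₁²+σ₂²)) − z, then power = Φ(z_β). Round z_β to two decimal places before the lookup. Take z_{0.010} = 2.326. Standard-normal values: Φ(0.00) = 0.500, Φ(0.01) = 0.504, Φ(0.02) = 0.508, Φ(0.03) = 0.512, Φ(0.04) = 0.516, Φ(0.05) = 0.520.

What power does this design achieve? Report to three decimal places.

z_β = δ·√(n/(σ₁²+σ₂²)) − z_α
    = 0.8 · √(138/15.86) − 2.326
    = 0.8 · 2.94977 − 2.326
    = 2.3598 − 2.326 = 0.0338 → 0.03
Power = Φ(0.03) = 0.512.

Power ≈ 0.512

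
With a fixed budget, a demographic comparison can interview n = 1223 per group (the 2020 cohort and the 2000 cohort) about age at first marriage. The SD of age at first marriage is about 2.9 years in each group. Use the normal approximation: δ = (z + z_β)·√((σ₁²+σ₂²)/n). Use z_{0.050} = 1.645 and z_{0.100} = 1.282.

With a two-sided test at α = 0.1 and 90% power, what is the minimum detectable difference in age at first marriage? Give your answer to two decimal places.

Minimum detectable difference ≈ 0.34 years

δ = (z_{α/2} + z_β) · √((σ₁²+σ₂²)/n)
  = (1.645 + 1.282) · √(16.82/1223)
  = 2.927 · √0.01375
  = 2.927 · 0.1173
  = 0.3433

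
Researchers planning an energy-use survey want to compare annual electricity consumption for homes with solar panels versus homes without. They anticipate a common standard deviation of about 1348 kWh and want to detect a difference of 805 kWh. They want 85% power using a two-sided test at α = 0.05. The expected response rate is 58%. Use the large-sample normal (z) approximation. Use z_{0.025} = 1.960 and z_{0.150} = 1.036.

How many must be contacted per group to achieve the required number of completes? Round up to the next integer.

n = 87 per group

n = (z_{α/2} + z_β)² · (σ₁² + σ₂²) / δ²
  = (1.960 + 1.036)² · (2·1348² = 3634208) / 805²
  = 8.9760 · 3634208 / 648025
  = 50.34
Adjust for 58% response: 50.34 / 0.58 = 86.79.
Round up → n = 87 per group.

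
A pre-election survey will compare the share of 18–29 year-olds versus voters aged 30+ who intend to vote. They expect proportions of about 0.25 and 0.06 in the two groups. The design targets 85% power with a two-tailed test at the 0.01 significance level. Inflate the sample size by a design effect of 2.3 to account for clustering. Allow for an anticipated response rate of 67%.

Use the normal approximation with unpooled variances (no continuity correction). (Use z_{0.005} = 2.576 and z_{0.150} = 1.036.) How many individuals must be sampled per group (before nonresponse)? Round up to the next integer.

n = (z_{α/2} + z_β)² · [p₁(1−p₁) + p₂(1−p₂)] / (p₁ − p₂)²
  = (2.576 + 1.036)² · (0.25·0.75 + 0.06·0.94) / (0.19)²
  = (3.612)² · (0.1875 + 0.0564) / 0.0361
  = 13.0465 · 0.2439 / 0.0361
  = 88.15
Design effect: 2.3 × 88.15 = 202.73.
Adjust for 67% response: 202.73 / 0.67 = 302.59.
Round up → n = 303 per group.

n = 303 per group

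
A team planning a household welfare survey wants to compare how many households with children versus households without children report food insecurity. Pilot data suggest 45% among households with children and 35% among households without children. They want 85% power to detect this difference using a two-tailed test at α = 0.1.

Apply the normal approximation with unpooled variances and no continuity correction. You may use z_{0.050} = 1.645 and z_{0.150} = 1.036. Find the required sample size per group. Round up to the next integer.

n = 342 per group

n = (z_{α/2} + z_β)² · [p₁(1−p₁) + p₂(1−p₂)] / (p₁ − p₂)²
  = (1.645 + 1.036)² · (0.45·0.55 + 0.35·0.65) / (0.10)²
  = (2.681)² · (0.2475 + 0.2275) / 0.0100
  = 7.1878 · 0.4750 / 0.0100
  = 341.42
Round up → n = 342 per group.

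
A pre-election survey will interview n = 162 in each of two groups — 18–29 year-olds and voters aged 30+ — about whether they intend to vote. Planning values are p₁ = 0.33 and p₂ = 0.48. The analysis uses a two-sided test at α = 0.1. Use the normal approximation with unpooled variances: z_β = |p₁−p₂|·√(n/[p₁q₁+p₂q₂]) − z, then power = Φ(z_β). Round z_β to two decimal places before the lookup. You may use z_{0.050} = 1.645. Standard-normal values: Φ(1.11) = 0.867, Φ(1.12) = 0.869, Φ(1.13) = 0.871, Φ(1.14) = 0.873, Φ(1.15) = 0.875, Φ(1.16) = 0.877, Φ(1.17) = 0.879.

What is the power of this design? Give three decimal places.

Power ≈ 0.873

z_β = |p₁−p₂|·√(n/[p₁q₁+p₂q₂]) − z_{α/2}
    = 0.15 · √(162/0.4707) − 1.645
    = 0.15 · 18.5518 − 1.645
    = 2.7828 − 1.645 = 1.1378 → 1.14
Power = Φ(1.14) = 0.873.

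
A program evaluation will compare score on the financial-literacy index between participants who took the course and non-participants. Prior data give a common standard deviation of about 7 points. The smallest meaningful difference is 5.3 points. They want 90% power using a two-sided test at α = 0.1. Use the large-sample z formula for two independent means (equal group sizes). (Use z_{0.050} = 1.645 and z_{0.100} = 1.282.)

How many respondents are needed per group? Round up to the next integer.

n = 30 per group

n = (z_{α/2} + z_β)² · (σ₁² + σ₂²) / δ²
  = (1.645 + 1.282)² · (2·7² = 98) / 5.3²
  = 8.5673 · 98 / 28.09
  = 29.89
Round up → n = 30 per group.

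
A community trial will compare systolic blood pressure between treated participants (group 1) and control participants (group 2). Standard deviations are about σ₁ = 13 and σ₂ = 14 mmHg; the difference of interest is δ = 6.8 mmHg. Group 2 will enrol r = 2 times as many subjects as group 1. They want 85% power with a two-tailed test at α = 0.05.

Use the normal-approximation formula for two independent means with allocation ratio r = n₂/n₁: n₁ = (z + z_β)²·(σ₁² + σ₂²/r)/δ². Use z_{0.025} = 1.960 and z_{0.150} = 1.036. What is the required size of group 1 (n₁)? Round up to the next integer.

n₁ = 52

n₁ = (z_{α/2} + z_β)² · (σ₁² + σ₂²/r) / δ²
   = (1.960 + 1.036)² · (13² + 14²/2) / 6.8²
   = 8.9760 · (169 + 98) / 46.24
   = 8.9760 · 267 / 46.24
   = 51.83
Round up → n₁ = 52; n₂ = r·n₁ = 2 × 52 = 104.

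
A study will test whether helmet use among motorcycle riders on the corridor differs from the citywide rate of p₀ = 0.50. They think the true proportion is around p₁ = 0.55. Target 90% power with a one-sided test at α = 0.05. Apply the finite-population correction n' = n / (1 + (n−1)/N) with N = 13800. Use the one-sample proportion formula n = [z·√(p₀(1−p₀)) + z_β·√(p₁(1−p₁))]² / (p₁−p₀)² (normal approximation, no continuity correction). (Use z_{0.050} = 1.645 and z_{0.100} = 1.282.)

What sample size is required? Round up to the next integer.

n = 804

n = [z_α·√(p₀q₀) + z_β·√(p₁q₁)]² / (p₁ − p₀)²
  = [1.645·√(0.50·0.50) + 1.282·√(0.55·0.45)]² / (0.05)²
  = [1.645·0.5000 + 1.282·0.4975]² / 0.0025
  = [1.4603]² / 0.0025
  = 852.98
Finite-population correction (N = 13800): 852.98 / (1 + (852.98 − 1)/13800) = 803.38.
Round up → n = 804.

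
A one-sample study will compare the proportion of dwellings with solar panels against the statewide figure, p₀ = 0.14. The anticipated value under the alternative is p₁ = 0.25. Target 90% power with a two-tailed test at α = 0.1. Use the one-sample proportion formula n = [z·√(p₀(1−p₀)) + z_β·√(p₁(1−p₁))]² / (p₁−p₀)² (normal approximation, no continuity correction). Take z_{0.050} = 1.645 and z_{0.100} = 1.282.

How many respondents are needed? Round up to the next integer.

n = 105

n = [z_{α/2}·√(p₀q₀) + z_β·√(p₁q₁)]² / (p₁ − p₀)²
  = [1.645·√(0.14·0.86) + 1.282·√(0.25·0.75)]² / (0.11)²
  = [1.645·0.3470 + 1.282·0.4330]² / 0.0121
  = [1.1259]² / 0.0121
  = 104.77
Round up → n = 105.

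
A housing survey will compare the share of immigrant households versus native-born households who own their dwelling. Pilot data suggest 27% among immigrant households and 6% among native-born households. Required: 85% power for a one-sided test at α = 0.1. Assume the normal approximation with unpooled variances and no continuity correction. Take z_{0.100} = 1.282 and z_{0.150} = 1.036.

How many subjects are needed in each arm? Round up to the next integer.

n = (z_α + z_β)² · [p₁(1−p₁) + p₂(1−p₂)] / (p₁ − p₂)²
  = (1.282 + 1.036)² · (0.27·0.73 + 0.06·0.94) / (0.21)²
  = (2.318)² · (0.1971 + 0.0564) / 0.0441
  = 5.3731 · 0.2535 / 0.0441
  = 30.89
Round up → n = 31 per group.

n = 31 per group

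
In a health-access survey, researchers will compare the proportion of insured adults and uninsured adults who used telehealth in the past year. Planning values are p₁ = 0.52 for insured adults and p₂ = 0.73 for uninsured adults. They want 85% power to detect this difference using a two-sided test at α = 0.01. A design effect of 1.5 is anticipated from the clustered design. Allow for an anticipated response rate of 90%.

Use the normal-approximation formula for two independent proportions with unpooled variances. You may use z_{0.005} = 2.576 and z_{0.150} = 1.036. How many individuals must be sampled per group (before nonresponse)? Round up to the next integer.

n = 221 per group

n = (z_{α/2} + z_β)² · [p₁(1−p₁) + p₂(1−p₂)] / (p₁ − p₂)²
  = (2.576 + 1.036)² · (0.52·0.48 + 0.73·0.27) / (-0.21)²
  = (3.612)² · (0.2496 + 0.1971) / 0.0441
  = 13.0465 · 0.4467 / 0.0441
  = 132.15
Design effect: 1.5 × 132.15 = 198.23.
Adjust for 90% response: 198.23 / 0.90 = 220.25.
Round up → n = 221 per group.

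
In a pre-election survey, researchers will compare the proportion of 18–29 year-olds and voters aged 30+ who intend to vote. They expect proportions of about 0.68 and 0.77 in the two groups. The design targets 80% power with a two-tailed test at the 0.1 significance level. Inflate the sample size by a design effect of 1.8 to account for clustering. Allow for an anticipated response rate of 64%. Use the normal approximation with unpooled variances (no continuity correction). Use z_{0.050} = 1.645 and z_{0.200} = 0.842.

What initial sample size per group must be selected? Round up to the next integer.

n = (z_{α/2} + z_β)² · [p₁(1−p₁) + p₂(1−p₂)] / (p₁ − p₂)²
  = (1.645 + 0.842)² · (0.68·0.32 + 0.77·0.23) / (-0.09)²
  = (2.487)² · (0.2176 + 0.1771) / 0.0081
  = 6.1852 · 0.3947 / 0.0081
  = 301.39
Design effect: 1.8 × 301.39 = 542.51.
Adjust for 64% response: 542.51 / 0.64 = 847.67.
Round up → n = 848 per group.

n = 848 per group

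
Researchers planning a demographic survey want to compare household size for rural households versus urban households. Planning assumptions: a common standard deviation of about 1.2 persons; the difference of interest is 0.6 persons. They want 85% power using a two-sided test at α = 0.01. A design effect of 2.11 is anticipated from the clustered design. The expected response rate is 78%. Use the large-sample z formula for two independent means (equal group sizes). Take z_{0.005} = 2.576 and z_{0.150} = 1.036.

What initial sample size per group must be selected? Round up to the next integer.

n = 283 per group

n = (z_{α/2} + z_β)² · (σ₁² + σ₂²) / δ²
  = (2.576 + 1.036)² · (2·1.2² = 2.88) / 0.6²
  = 13.0465 · 2.88 / 0.36
  = 104.37
Design effect: 2.11 × 104.37 = 220.23.
Adjust for 78% response: 220.23 / 0.78 = 282.34.
Round up → n = 283 per group.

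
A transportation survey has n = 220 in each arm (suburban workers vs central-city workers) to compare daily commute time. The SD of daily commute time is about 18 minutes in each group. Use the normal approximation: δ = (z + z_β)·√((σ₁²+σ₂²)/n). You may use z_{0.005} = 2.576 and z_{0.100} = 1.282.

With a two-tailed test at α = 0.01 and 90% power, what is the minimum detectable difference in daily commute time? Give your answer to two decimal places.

δ = (z_{α/2} + z_β) · √((σ₁²+σ₂²)/n)
  = (2.576 + 1.282) · √(648/220)
  = 3.858 · √2.9455
  = 3.858 · 1.7162
  = 6.6212

Minimum detectable difference ≈ 6.62 minutes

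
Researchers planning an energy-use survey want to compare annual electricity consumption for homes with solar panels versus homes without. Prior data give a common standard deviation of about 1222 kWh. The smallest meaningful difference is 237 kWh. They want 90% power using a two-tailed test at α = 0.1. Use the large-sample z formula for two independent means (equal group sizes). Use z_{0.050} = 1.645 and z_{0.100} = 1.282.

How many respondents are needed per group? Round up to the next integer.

n = (z_{α/2} + z_β)² · (σ₁² + σ₂²) / δ²
  = (1.645 + 1.282)² · (2·1222² = 2986568) / 237²
  = 8.5673 · 2986568 / 56169
  = 455.53
Round up → n = 456 per group.

n = 456 per group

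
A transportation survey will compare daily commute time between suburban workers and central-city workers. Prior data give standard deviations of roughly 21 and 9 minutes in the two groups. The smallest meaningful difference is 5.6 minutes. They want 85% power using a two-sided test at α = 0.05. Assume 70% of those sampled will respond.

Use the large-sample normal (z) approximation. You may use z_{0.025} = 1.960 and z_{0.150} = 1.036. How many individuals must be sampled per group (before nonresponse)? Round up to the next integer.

n = (z_{α/2} + z_β)² · (σ₁² + σ₂²) / δ²
  = (1.960 + 1.036)² · (21² + 9² = 522) / 5.6²
  = 8.9760 · 522 / 31.36
  = 149.41
Adjust for 70% response: 149.41 / 0.70 = 213.44.
Round up → n = 214 per group.

n = 214 per group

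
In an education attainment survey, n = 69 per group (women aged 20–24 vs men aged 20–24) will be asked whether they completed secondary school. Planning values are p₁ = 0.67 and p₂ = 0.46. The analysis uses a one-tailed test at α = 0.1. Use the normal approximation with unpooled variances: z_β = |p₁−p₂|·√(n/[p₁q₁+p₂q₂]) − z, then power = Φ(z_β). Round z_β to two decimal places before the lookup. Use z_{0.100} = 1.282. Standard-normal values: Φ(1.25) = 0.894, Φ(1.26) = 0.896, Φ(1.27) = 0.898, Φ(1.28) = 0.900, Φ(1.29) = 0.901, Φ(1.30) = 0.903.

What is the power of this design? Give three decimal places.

z_β = |p₁−p₂|·√(n/[p₁q₁+p₂q₂]) − z_α
    = 0.21 · √(69/0.4695) − 1.282
    = 0.21 · 12.1229 − 1.282
    = 2.5458 − 1.282 = 1.2638 → 1.26
Power = Φ(1.26) = 0.896.

Power ≈ 0.896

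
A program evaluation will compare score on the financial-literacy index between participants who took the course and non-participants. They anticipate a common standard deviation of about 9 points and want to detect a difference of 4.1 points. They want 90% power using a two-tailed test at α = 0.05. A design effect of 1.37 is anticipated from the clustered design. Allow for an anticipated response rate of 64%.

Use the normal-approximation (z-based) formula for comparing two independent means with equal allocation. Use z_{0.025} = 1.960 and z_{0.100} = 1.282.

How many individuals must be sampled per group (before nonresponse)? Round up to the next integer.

n = 217 per group

n = (z_{α/2} + z_β)² · (σ₁² + σ₂²) / δ²
  = (1.960 + 1.282)² · (2·9² = 162) / 4.1²
  = 10.5106 · 162 / 16.81
  = 101.29
Design effect: 1.37 × 101.29 = 138.77.
Adjust for 64% response: 138.77 / 0.64 = 216.83.
Round up → n = 217 per group.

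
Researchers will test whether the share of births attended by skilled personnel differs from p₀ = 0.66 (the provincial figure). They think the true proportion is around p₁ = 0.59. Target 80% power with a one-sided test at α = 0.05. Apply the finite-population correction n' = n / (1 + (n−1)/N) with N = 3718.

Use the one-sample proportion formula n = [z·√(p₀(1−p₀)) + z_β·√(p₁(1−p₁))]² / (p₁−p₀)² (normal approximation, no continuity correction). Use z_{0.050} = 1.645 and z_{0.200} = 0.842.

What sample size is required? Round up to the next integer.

n = [z_α·√(p₀q₀) + z_β·√(p₁q₁)]² / (p₁ − p₀)²
  = [1.645·√(0.66·0.34) + 0.842·√(0.59·0.41)]² / (-0.07)²
  = [1.645·0.4737 + 0.842·0.4918]² / 0.0049
  = [1.1934]² / 0.0049
  = 290.64
Finite-population correction (N = 3718): 290.64 / (1 + (290.64 − 1)/3718) = 269.64.
Round up → n = 270.

n = 270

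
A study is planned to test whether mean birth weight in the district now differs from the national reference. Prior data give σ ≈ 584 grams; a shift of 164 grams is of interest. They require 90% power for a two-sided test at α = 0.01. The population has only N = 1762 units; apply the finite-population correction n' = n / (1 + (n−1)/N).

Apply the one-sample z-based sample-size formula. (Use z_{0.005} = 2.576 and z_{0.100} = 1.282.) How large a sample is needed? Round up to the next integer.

n = 171

n = (z_{α/2} + z_β)² · σ² / δ²
  = (2.576 + 1.282)² · 584² / 164²
  = 14.8842 · 341056 / 26896
  = 188.74
Finite-population correction (N = 1762): 188.74 / (1 + (188.74 − 1)/1762) = 170.57.
Round up → n = 171.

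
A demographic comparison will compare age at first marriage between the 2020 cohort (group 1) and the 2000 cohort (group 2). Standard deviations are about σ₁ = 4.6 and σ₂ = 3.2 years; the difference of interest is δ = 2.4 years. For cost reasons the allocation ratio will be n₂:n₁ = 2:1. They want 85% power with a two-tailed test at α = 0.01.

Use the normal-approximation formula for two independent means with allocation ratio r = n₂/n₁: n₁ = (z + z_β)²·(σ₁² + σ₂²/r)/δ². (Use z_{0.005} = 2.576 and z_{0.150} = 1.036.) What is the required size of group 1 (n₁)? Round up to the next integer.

n₁ = (z_{α/2} + z_β)² · (σ₁² + σ₂²/r) / δ²
   = (2.576 + 1.036)² · (4.6² + 3.2²/2) / 2.4²
   = 13.0465 · (21.16 + 5.12) / 5.76
   = 13.0465 · 26.28 / 5.76
   = 59.52
Round up → n₁ = 60; n₂ = r·n₁ = 2 × 60 = 120.

n₁ = 60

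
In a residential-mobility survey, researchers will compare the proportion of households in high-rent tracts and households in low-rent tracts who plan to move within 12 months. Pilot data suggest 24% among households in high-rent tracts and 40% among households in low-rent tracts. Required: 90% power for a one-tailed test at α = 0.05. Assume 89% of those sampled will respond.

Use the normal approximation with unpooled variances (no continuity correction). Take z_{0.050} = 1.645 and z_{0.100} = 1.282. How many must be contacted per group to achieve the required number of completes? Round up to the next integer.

n = 159 per group

n = (z_α + z_β)² · [p₁(1−p₁) + p₂(1−p₂)] / (p₁ − p₂)²
  = (1.645 + 1.282)² · (0.24·0.76 + 0.40·0.60) / (-0.16)²
  = (2.927)² · (0.1824 + 0.2400) / 0.0256
  = 8.5673 · 0.4224 / 0.0256
  = 141.36
Adjust for 89% response: 141.36 / 0.89 = 158.83.
Round up → n = 159 per group.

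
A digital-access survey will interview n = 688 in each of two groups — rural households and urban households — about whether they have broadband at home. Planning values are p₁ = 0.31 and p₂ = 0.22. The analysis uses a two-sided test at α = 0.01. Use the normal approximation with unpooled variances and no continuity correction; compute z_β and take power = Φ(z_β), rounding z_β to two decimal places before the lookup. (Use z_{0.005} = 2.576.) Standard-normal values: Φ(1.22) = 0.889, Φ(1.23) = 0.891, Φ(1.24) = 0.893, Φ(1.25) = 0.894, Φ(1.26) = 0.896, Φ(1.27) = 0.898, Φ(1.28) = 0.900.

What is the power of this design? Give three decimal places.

Power ≈ 0.891

z_β = |p₁−p₂|·√(n/[p₁q₁+p₂q₂]) − z_{α/2}
    = 0.09 · √(688/0.3855) − 2.576
    = 0.09 · 42.2457 − 2.576
    = 3.8021 − 2.576 = 1.2261 → 1.23
Power = Φ(1.23) = 0.891.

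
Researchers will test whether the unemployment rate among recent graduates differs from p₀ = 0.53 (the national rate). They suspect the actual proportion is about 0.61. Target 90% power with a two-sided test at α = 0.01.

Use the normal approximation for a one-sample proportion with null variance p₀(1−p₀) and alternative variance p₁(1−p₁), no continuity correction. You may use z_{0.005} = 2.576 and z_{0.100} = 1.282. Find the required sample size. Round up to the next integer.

n = 571

n = [z_{α/2}·√(p₀q₀) + z_β·√(p₁q₁)]² / (p₁ − p₀)²
  = [2.576·√(0.53·0.47) + 1.282·√(0.61·0.39)]² / (0.08)²
  = [2.576·0.4991 + 1.282·0.4877]² / 0.0064
  = [1.9110]² / 0.0064
  = 570.60
Round up → n = 571.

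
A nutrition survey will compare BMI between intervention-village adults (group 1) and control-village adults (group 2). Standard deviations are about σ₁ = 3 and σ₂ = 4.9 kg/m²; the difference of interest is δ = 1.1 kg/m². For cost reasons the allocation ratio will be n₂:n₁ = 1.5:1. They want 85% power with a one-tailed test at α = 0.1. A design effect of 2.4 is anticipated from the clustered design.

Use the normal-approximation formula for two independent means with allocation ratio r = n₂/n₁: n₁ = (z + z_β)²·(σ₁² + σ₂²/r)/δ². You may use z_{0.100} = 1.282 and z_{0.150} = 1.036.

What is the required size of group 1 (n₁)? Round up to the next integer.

n₁ = (z_α + z_β)² · (σ₁² + σ₂²/r) / δ²
   = (1.282 + 1.036)² · (3² + 4.9²/1.5) / 1.1²
   = 5.3731 · (9 + 16.0067) / 1.21
   = 5.3731 · 25.0067 / 1.21
   = 111.04
Design effect: 2.4 × 111.04 = 266.51.
Round up → n₁ = 267; n₂ = r·n₁ = 1.5 × 267 = 401.

n₁ = 267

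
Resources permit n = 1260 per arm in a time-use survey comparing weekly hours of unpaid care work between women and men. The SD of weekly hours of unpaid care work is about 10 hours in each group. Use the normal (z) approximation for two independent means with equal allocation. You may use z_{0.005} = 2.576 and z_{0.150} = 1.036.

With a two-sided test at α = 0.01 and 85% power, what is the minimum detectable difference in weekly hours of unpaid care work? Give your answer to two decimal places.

δ = (z_{α/2} + z_β) · √((σ₁²+σ₂²)/n)
  = (2.576 + 1.036) · √(200/1260)
  = 3.612 · √0.15873
  = 3.612 · 0.3984
  = 1.4391

Minimum detectable difference ≈ 1.44 hours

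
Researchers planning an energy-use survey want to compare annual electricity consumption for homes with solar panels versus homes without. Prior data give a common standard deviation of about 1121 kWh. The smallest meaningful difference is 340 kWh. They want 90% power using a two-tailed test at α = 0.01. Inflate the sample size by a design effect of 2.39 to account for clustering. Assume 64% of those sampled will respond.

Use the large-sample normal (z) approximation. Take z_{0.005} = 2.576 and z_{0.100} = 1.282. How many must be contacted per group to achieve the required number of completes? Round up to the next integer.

n = (z_{α/2} + z_β)² · (σ₁² + σ₂²) / δ²
  = (2.576 + 1.282)² · (2·1121² = 2513282) / 340²
  = 14.8842 · 2513282 / 115600
  = 323.60
Design effect: 2.39 × 323.60 = 773.40.
Adjust for 64% response: 773.40 / 0.64 = 1208.44.
Round up → n = 1209 per group.

n = 1209 per group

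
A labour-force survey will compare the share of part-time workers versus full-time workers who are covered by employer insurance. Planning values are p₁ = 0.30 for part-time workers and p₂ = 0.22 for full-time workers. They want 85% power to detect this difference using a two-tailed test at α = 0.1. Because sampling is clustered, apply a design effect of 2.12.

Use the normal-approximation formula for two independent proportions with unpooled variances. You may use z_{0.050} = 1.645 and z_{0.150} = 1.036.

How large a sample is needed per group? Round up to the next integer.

n = (z_{α/2} + z_β)² · [p₁(1−p₁) + p₂(1−p₂)] / (p₁ − p₂)²
  = (1.645 + 1.036)² · (0.30·0.70 + 0.22·0.78) / (0.08)²
  = (2.681)² · (0.2100 + 0.1716) / 0.0064
  = 7.1878 · 0.3816 / 0.0064
  = 428.57
Design effect: 2.12 × 428.57 = 908.57.
Round up → n = 909 per group.

n = 909 per group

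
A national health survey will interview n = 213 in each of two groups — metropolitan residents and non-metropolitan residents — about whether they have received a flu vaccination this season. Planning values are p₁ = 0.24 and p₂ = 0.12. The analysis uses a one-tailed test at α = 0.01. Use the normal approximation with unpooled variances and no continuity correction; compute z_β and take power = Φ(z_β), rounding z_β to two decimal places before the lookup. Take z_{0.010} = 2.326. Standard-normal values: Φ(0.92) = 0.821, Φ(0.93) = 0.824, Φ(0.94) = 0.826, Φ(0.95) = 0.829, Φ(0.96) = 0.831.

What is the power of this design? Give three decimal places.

z_β = |p₁−p₂|·√(n/[p₁q₁+p₂q₂]) − z_α
    = 0.12 · √(213/0.2880) − 2.326
    = 0.12 · 27.1953 − 2.326
    = 3.2634 − 2.326 = 0.9374 → 0.94
Power = Φ(0.94) = 0.826.

Power ≈ 0.826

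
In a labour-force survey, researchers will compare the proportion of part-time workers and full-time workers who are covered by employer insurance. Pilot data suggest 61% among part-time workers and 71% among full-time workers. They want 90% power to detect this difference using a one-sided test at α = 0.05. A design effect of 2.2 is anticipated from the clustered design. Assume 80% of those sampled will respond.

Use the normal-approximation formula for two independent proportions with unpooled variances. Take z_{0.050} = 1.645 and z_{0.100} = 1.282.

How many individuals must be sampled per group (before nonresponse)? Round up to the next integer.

n = (z_α + z_β)² · [p₁(1−p₁) + p₂(1−p₂)] / (p₁ − p₂)²
  = (1.645 + 1.282)² · (0.61·0.39 + 0.71·0.29) / (-0.10)²
  = (2.927)² · (0.2379 + 0.2059) / 0.0100
  = 8.5673 · 0.4438 / 0.0100
  = 380.22
Design effect: 2.2 × 380.22 = 836.48.
Adjust for 80% response: 836.48 / 0.80 = 1045.60.
Round up → n = 1046 per group.

n = 1046 per group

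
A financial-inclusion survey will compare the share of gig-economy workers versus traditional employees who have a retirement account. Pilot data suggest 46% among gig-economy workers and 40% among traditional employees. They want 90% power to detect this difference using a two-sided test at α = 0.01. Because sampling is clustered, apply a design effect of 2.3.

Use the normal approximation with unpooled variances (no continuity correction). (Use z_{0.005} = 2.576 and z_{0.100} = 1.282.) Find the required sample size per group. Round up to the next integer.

n = (z_{α/2} + z_β)² · [p₁(1−p₁) + p₂(1−p₂)] / (p₁ − p₂)²
  = (2.576 + 1.282)² · (0.46·0.54 + 0.40·0.60) / (0.06)²
  = (3.858)² · (0.2484 + 0.2400) / 0.0036
  = 14.8842 · 0.4884 / 0.0036
  = 2019.28
Design effect: 2.3 × 2019.28 = 4644.36.
Round up → n = 4645 per group.

n = 4645 per group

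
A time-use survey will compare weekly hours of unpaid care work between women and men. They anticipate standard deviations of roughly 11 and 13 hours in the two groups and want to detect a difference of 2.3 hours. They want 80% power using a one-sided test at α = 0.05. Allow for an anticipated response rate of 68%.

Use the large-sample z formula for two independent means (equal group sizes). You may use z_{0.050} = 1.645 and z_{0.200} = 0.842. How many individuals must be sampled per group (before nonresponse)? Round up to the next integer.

n = 499 per group

n = (z_α + z_β)² · (σ₁² + σ₂²) / δ²
  = (1.645 + 0.842)² · (11² + 13² = 290) / 2.3²
  = 6.1852 · 290 / 5.29
  = 339.07
Adjust for 68% response: 339.07 / 0.68 = 498.64.
Round up → n = 499 per group.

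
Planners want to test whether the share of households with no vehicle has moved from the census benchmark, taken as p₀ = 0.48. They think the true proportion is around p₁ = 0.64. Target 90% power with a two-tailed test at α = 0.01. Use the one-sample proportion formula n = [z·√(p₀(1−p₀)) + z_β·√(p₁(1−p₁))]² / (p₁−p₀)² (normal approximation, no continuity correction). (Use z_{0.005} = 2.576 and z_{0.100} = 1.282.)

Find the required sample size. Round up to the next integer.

n = [z_{α/2}·√(p₀q₀) + z_β·√(p₁q₁)]² / (p₁ − p₀)²
  = [2.576·√(0.48·0.52) + 1.282·√(0.64·0.36)]² / (0.16)²
  = [2.576·0.4996 + 1.282·0.4800]² / 0.0256
  = [1.9023]² / 0.0256
  = 141.36
Round up → n = 142.

n = 142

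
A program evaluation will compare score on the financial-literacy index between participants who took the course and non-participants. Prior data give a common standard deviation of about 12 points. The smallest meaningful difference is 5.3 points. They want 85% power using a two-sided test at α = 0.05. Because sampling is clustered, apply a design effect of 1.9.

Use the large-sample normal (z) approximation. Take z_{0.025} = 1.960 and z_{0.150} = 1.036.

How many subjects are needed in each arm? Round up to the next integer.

n = (z_{α/2} + z_β)² · (σ₁² + σ₂²) / δ²
  = (1.960 + 1.036)² · (2·12² = 288) / 5.3²
  = 8.9760 · 288 / 28.09
  = 92.03
Design effect: 1.9 × 92.03 = 174.85.
Round up → n = 175 per group.

n = 175 per group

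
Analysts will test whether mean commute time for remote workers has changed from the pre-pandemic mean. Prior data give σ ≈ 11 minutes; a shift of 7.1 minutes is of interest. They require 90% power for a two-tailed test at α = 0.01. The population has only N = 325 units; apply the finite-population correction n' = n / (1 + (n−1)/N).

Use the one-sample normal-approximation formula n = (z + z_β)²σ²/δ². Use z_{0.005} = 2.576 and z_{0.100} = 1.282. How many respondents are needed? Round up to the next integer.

n = 33

n = (z_{α/2} + z_β)² · σ² / δ²
  = (2.576 + 1.282)² · 11² / 7.1²
  = 14.8842 · 121 / 50.41
  = 35.73
Finite-population correction (N = 325): 35.73 / (1 + (35.73 − 1)/325) = 32.28.
Round up → n = 33.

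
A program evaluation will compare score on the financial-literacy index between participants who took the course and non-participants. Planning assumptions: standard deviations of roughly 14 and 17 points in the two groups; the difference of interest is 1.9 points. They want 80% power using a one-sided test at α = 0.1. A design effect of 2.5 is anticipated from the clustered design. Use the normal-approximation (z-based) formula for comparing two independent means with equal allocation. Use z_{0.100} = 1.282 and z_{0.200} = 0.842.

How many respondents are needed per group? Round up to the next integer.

n = 1516 per group

n = (z_α + z_β)² · (σ₁² + σ₂²) / δ²
  = (1.282 + 0.842)² · (14² + 17² = 485) / 1.9²
  = 4.5114 · 485 / 3.61
  = 606.10
Design effect: 2.5 × 606.10 = 1515.25.
Round up → n = 1516 per group.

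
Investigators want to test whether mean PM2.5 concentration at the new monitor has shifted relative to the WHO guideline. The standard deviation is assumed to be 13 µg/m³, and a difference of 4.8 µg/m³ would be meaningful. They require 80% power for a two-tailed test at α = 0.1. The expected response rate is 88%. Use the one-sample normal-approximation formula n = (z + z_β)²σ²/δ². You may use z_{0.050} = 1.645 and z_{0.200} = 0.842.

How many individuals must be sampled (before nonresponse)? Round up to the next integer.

n = 52

n = (z_{α/2} + z_β)² · σ² / δ²
  = (1.645 + 0.842)² · 13² / 4.8²
  = 6.1852 · 169 / 23.04
  = 45.37
Adjust for 88% response: 45.37 / 0.88 = 51.56.
Round up → n = 52.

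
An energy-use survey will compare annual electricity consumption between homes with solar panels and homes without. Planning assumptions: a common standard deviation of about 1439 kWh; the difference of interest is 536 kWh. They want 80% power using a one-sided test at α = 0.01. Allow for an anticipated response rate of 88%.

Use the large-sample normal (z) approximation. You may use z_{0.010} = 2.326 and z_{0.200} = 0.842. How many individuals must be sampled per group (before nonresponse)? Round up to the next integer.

n = (z_α + z_β)² · (σ₁² + σ₂²) / δ²
  = (2.326 + 0.842)² · (2·1439² = 4141442) / 536²
  = 10.0362 · 4141442 / 287296
  = 144.67
Adjust for 88% response: 144.67 / 0.88 = 164.40.
Round up → n = 165 per group.

n = 165 per group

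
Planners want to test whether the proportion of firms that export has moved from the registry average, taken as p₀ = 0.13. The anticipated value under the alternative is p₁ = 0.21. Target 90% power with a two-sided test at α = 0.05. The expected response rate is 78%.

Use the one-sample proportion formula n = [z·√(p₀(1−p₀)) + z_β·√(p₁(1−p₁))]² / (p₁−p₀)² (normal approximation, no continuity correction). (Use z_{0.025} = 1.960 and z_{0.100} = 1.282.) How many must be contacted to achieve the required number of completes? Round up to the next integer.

n = 280

n = [z_{α/2}·√(p₀q₀) + z_β·√(p₁q₁)]² / (p₁ − p₀)²
  = [1.960·√(0.13·0.87) + 1.282·√(0.21·0.79)]² / (0.08)²
  = [1.960·0.3363 + 1.282·0.4073]² / 0.0064
  = [1.1813]² / 0.0064
  = 218.05
Adjust for 78% response: 218.05 / 0.78 = 279.55.
Round up → n = 280.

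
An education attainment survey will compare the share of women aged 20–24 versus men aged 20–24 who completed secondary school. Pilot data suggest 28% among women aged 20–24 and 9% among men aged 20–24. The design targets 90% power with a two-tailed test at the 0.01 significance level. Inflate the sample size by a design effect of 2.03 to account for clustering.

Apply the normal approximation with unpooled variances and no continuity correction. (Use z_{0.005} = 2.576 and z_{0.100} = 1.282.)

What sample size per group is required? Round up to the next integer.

n = 238 per group

n = (z_{α/2} + z_β)² · [p₁(1−p₁) + p₂(1−p₂)] / (p₁ − p₂)²
  = (2.576 + 1.282)² · (0.28·0.72 + 0.09·0.91) / (0.19)²
  = (3.858)² · (0.2016 + 0.0819) / 0.0361
  = 14.8842 · 0.2835 / 0.0361
  = 116.89
Design effect: 2.03 × 116.89 = 237.28.
Round up → n = 238 per group.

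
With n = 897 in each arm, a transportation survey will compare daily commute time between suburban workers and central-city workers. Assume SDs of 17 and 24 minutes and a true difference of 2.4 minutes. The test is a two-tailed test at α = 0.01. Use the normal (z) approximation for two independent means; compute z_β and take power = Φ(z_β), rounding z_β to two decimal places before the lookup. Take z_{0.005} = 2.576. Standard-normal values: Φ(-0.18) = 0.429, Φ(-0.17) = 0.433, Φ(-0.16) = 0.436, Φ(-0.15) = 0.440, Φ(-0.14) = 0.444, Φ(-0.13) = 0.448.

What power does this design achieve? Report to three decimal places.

z_β = δ·√(n/(σ₁²+σ₂²)) − z_{α/2}
    = 2.4 · √(897/865) − 2.576
    = 2.4 · 1.01833 − 2.576
    = 2.4440 − 2.576 = -0.1320 → -0.13
Power = Φ(-0.13) = 0.448.

Power ≈ 0.448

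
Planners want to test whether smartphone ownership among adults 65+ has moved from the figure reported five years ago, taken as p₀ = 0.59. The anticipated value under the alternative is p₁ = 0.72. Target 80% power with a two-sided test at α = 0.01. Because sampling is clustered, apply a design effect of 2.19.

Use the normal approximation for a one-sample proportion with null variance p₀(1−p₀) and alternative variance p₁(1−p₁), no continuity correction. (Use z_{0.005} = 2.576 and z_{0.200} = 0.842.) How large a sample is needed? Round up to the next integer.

n = [z_{α/2}·√(p₀q₀) + z_β·√(p₁q₁)]² / (p₁ − p₀)²
  = [2.576·√(0.59·0.41) + 0.842·√(0.72·0.28)]² / (0.13)²
  = [2.576·0.4918 + 0.842·0.4490]² / 0.0169
  = [1.6450]² / 0.0169
  = 160.12
Design effect: 2.19 × 160.12 = 350.67.
Round up → n = 351.

n = 351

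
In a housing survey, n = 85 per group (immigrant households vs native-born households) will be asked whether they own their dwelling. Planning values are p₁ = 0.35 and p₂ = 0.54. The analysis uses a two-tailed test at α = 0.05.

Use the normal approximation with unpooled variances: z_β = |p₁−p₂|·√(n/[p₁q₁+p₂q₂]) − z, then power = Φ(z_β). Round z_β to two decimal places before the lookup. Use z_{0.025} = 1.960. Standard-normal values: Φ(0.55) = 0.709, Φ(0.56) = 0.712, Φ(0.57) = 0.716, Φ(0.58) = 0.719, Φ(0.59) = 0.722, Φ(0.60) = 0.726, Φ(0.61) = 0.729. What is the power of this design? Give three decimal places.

Power ≈ 0.719

z_β = |p₁−p₂|·√(n/[p₁q₁+p₂q₂]) − z_{α/2}
    = 0.19 · √(85/0.4759) − 1.960
    = 0.19 · 13.3645 − 1.960
    = 2.5392 − 1.960 = 0.5792 → 0.58
Power = Φ(0.58) = 0.719.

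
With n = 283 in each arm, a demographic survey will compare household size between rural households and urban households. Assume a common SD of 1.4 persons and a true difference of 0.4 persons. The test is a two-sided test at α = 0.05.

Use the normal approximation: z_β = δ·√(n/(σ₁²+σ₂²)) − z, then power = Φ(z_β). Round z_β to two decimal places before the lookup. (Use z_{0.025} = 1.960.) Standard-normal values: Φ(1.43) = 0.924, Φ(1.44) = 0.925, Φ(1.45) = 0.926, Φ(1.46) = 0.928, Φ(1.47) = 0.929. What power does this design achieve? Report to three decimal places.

z_β = δ·√(n/(σ₁²+σ₂²)) − z_{α/2}
    = 0.4 · √(283/3.92) − 1.960
    = 0.4 · 8.49670 − 1.960
    = 3.3987 − 1.960 = 1.4387 → 1.44
Power = Φ(1.44) = 0.925.

Power ≈ 0.925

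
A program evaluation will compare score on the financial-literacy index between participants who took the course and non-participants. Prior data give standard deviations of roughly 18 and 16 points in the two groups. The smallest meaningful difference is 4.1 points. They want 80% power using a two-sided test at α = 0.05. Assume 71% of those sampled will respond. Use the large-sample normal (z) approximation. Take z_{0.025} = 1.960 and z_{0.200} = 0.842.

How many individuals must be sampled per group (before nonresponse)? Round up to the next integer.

n = (z_{α/2} + z_β)² · (σ₁² + σ₂²) / δ²
  = (1.960 + 0.842)² · (18² + 16² = 580) / 4.1²
  = 7.8512 · 580 / 16.81
  = 270.89
Adjust for 71% response: 270.89 / 0.71 = 381.54.
Round up → n = 382 per group.

n = 382 per group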